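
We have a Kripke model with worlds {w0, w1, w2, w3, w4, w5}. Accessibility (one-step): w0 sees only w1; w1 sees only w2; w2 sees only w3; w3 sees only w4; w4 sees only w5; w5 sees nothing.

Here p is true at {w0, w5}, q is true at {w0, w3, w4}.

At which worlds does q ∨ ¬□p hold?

w0: q is T, ¬□p is T. ✓
w1: q is F, ¬□p is T. ✓
w2: q is F, ¬□p is T. ✓
w3: q is T, ¬□p is T. ✓
w4: q is T, ¬□p is F. ✓
w5: q is F, ¬□p is F. ✗

{w0, w1, w2, w3, w4}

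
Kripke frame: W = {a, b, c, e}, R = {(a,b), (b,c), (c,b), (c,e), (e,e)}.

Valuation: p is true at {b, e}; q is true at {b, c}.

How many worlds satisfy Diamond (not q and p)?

a: successors {b}; not q and p there: b:F. ✗
b: successors {c}; not q and p there: c:F. ✗
c: successors {b, e}; not q and p there: b:F, e:T. ✓
e: successors {e}; not q and p there: e:T. ✓
Satisfying worlds: {c, e}.

2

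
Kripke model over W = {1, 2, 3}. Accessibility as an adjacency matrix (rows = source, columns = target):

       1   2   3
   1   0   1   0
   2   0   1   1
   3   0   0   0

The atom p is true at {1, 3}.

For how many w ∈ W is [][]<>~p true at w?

1: successors {2}; []<>~p there: 2:F. ✗
2: successors {2, 3}; []<>~p there: 2:F, 3:T. ✗
3: no successors, so [][]<>~p holds vacuously. ✓
Satisfying worlds: {3}.

1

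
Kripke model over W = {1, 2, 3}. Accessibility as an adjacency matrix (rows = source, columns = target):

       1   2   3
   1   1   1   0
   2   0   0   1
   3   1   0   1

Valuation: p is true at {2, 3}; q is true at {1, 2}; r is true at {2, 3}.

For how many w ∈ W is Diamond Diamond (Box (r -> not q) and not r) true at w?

0

1: successors {1, 2}; Diamond (Box (r -> not q) and not r) there: 1:F, 2:F. ✗
2: successors {3}; Diamond (Box (r -> not q) and not r) there: 3:F. ✗
3: successors {1, 3}; Diamond (Box (r -> not q) and not r) there: 1:F, 3:F. ✗
Satisfying worlds: ∅.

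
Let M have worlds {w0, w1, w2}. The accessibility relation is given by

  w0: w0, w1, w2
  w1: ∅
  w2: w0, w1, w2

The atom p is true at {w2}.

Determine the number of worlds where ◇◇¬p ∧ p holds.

1

w0: ◇◇¬p is T, p is F. ✗
w1: ◇◇¬p is F, p is F. ✗
w2: ◇◇¬p is T, p is T. ✓
Satisfying worlds: {w2}.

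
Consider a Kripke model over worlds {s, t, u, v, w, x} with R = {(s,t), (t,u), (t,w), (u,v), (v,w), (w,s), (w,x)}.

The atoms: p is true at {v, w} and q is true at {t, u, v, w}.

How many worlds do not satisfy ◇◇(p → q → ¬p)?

2

s: successors {t}; ◇(p → q → ¬p) there: t:T. ✓
t: successors {u, w}; ◇(p → q → ¬p) there: u:F, w:T. ✓
u: successors {v}; ◇(p → q → ¬p) there: v:F. ✗
v: successors {w}; ◇(p → q → ¬p) there: w:T. ✓
w: successors {s, x}; ◇(p → q → ¬p) there: s:T, x:F. ✓
x: no successors, so ◇◇(p → q → ¬p) fails. ✗
Satisfying worlds: {s, t, v, w}.
So ◇◇(p → q → ¬p) fails at the other 2 worlds.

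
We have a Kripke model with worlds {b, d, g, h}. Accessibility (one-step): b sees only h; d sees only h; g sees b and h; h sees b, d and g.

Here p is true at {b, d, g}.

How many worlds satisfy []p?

1

b: successors {h}; p there: h:F. ✗
d: successors {h}; p there: h:F. ✗
g: successors {b, h}; p there: b:T, h:F. ✗
h: successors {b, d, g}; p there: b:T, d:T, g:T. ✓
Satisfying worlds: {h}.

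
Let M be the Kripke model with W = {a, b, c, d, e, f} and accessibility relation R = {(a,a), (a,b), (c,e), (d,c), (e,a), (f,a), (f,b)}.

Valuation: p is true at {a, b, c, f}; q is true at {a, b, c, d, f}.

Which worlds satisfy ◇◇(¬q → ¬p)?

a: successors {a, b}; ◇(¬q → ¬p) there: a:T, b:F. ✓
b: no successors, so ◇◇(¬q → ¬p) fails. ✗
c: successors {e}; ◇(¬q → ¬p) there: e:T. ✓
d: successors {c}; ◇(¬q → ¬p) there: c:T. ✓
e: successors {a}; ◇(¬q → ¬p) there: a:T. ✓
f: successors {a, b}; ◇(¬q → ¬p) there: a:T, b:F. ✓

{a, c, d, e, f}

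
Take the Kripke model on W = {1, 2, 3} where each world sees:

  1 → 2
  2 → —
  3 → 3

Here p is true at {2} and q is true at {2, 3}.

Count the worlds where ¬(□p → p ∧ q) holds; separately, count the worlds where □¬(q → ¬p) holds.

1 and 2

For ¬(□p → p ∧ q):
1: □p → p ∧ q is F. ✓
2: □p → p ∧ q is T. ✗
3: □p → p ∧ q is T. ✗
— 1 world.
For □¬(q → ¬p):
1: successors {2}; ¬(q → ¬p) there: 2:T. ✓
2: no successors, so □¬(q → ¬p) holds vacuously. ✓
3: successors {3}; ¬(q → ¬p) there: 3:F. ✗
— 2 worlds.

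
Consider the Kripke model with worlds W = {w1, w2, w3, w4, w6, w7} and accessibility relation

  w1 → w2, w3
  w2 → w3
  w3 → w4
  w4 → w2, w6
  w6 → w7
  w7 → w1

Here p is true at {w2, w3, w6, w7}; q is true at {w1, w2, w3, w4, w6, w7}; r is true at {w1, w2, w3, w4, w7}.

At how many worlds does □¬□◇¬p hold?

w1: successors {w2, w3}; ¬□◇¬p there: w2:F, w3:T. ✗
w2: successors {w3}; ¬□◇¬p there: w3:T. ✓
w3: successors {w4}; ¬□◇¬p there: w4:T. ✓
w4: successors {w2, w6}; ¬□◇¬p there: w2:F, w6:F. ✗
w6: successors {w7}; ¬□◇¬p there: w7:T. ✓
w7: successors {w1}; ¬□◇¬p there: w1:T. ✓
Satisfying worlds: {w2, w3, w6, w7}.

4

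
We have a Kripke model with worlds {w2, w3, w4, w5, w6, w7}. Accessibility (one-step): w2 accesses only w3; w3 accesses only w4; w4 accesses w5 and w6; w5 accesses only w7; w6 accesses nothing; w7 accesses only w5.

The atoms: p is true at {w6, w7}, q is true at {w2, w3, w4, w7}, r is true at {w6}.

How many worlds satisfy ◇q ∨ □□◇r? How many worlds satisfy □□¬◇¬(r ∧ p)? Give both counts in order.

For ◇q ∨ □□◇r:
w2: ◇q is T, □□◇r is T. ✓
w3: ◇q is T, □□◇r is F. ✓
w4: ◇q is F, □□◇r is F. ✗
w5: ◇q is T, □□◇r is F. ✓
w6: ◇q is F, □□◇r is T. ✓
w7: ◇q is F, □□◇r is F. ✗
— 4 worlds.
For □□¬◇¬(r ∧ p):
w2: successors {w3}; □¬◇¬(r ∧ p) there: w3:F. ✗
w3: successors {w4}; □¬◇¬(r ∧ p) there: w4:F. ✗
w4: successors {w5, w6}; □¬◇¬(r ∧ p) there: w5:F, w6:T. ✗
w5: successors {w7}; □¬◇¬(r ∧ p) there: w7:F. ✗
w6: no successors, so □□¬◇¬(r ∧ p) holds vacuously. ✓
w7: successors {w5}; □¬◇¬(r ∧ p) there: w5:F. ✗
— 1 world.

4 and 1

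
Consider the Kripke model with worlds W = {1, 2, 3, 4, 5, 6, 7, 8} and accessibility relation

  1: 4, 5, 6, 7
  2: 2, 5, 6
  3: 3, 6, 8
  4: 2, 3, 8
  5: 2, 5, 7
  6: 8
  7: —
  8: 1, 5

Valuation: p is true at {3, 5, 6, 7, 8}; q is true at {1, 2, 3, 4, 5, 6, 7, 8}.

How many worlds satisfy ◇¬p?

1: successors {4, 5, 6, 7}; ¬p there: 4:T, 5:F, 6:F, 7:F. ✓
2: successors {2, 5, 6}; ¬p there: 2:T, 5:F, 6:F. ✓
3: successors {3, 6, 8}; ¬p there: 3:F, 6:F, 8:F. ✗
4: successors {2, 3, 8}; ¬p there: 2:T, 3:F, 8:F. ✓
5: successors {2, 5, 7}; ¬p there: 2:T, 5:F, 7:F. ✓
6: successors {8}; ¬p there: 8:F. ✗
7: no successors, so ◇¬p fails. ✗
8: successors {1, 5}; ¬p there: 1:T, 5:F. ✓
Satisfying worlds: {1, 2, 4, 5, 8}.

5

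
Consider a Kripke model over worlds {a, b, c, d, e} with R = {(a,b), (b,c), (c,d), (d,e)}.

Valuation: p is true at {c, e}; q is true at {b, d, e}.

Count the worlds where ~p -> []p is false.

1

a: ~p is T, []p is F. ✗
b: ~p is T, []p is T. ✓
c: ~p is F, []p is F. ✓
d: ~p is T, []p is T. ✓
e: ~p is F, []p is T. ✓
Satisfying worlds: {b, c, d, e}.
So ~p -> []p fails at the other 1 world.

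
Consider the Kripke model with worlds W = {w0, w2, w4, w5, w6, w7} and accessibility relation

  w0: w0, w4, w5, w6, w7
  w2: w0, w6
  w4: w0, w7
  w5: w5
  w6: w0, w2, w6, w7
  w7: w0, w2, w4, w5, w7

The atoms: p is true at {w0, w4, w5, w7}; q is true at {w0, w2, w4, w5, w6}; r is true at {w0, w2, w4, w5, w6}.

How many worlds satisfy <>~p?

4

w0: successors {w0, w4, w5, w6, w7}; ~p there: w0:F, w4:F, w5:F, w6:T, w7:F. ✓
w2: successors {w0, w6}; ~p there: w0:F, w6:T. ✓
w4: successors {w0, w7}; ~p there: w0:F, w7:F. ✗
w5: successors {w5}; ~p there: w5:F. ✗
w6: successors {w0, w2, w6, w7}; ~p there: w0:F, w2:T, w6:T, w7:F. ✓
w7: successors {w0, w2, w4, w5, w7}; ~p there: w0:F, w2:T, w4:F, w5:F, w7:F. ✓
Satisfying worlds: {w0, w2, w6, w7}.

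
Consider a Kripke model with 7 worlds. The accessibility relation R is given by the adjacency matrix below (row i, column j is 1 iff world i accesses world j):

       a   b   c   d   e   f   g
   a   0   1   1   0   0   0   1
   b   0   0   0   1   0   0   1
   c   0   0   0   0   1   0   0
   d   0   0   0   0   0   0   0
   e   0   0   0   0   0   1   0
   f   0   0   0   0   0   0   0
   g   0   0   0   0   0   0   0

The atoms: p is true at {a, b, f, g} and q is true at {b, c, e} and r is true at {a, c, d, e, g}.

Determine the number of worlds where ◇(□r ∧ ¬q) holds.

a: successors {b, c, g}; □r ∧ ¬q there: b:F, c:F, g:T. ✓
b: successors {d, g}; □r ∧ ¬q there: d:T, g:T. ✓
c: successors {e}; □r ∧ ¬q there: e:F. ✗
d: no successors, so ◇(□r ∧ ¬q) fails. ✗
e: successors {f}; □r ∧ ¬q there: f:T. ✓
f: no successors, so ◇(□r ∧ ¬q) fails. ✗
g: no successors, so ◇(□r ∧ ¬q) fails. ✗
Satisfying worlds: {a, b, e}.

3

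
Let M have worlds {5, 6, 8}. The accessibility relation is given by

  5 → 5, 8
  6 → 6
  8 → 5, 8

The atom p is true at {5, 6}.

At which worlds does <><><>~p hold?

{5, 8}

5: successors {5, 8}; <><>~p there: 5:T, 8:T. ✓
6: successors {6}; <><>~p there: 6:F. ✗
8: successors {5, 8}; <><>~p there: 5:T, 8:T. ✓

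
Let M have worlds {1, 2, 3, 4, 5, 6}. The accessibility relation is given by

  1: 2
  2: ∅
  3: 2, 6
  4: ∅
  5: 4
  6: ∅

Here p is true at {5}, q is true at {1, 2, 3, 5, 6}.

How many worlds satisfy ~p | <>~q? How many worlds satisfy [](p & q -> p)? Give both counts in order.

6 and 6

For ~p | <>~q:
1: ~p is T, <>~q is F. ✓
2: ~p is T, <>~q is F. ✓
3: ~p is T, <>~q is F. ✓
4: ~p is T, <>~q is F. ✓
5: ~p is F, <>~q is T. ✓
6: ~p is T, <>~q is F. ✓
— 6 worlds.
For [](p & q -> p):
1: successors {2}; p & q -> p there: 2:T. ✓
2: no successors, so [](p & q -> p) holds vacuously. ✓
3: successors {2, 6}; p & q -> p there: 2:T, 6:T. ✓
4: no successors, so [](p & q -> p) holds vacuously. ✓
5: successors {4}; p & q -> p there: 4:T. ✓
6: no successors, so [](p & q -> p) holds vacuously. ✓
— 6 worlds.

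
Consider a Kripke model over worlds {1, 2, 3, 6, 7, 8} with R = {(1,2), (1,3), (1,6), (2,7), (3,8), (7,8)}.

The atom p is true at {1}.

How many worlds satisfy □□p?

1: successors {2, 3, 6}; □p there: 2:F, 3:F, 6:T. ✗
2: successors {7}; □p there: 7:F. ✗
3: successors {8}; □p there: 8:T. ✓
6: no successors, so □□p holds vacuously. ✓
7: successors {8}; □p there: 8:T. ✓
8: no successors, so □□p holds vacuously. ✓
Satisfying worlds: {3, 6, 7, 8}.

4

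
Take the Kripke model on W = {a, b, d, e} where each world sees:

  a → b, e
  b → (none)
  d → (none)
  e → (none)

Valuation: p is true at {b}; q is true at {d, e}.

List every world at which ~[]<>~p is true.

a: []<>~p is F. ✓
b: []<>~p is T. ✗
d: []<>~p is T. ✗
e: []<>~p is T. ✗

{a}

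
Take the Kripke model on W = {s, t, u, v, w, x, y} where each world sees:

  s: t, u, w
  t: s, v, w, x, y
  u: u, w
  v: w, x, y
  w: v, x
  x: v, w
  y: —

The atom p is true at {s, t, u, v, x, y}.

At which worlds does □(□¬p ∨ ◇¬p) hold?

s: successors {t, u, w}; □¬p ∨ ◇¬p there: t:T, u:T, w:F. ✗
t: successors {s, v, w, x, y}; □¬p ∨ ◇¬p there: s:T, v:T, w:F, x:T, y:T. ✗
u: successors {u, w}; □¬p ∨ ◇¬p there: u:T, w:F. ✗
v: successors {w, x, y}; □¬p ∨ ◇¬p there: w:F, x:T, y:T. ✗
w: successors {v, x}; □¬p ∨ ◇¬p there: v:T, x:T. ✓
x: successors {v, w}; □¬p ∨ ◇¬p there: v:T, w:F. ✗
y: no successors, so □(□¬p ∨ ◇¬p) holds vacuously. ✓

{w, y}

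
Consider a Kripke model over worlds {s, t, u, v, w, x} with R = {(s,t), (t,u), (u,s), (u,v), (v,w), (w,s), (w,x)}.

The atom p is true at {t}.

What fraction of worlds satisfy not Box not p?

s: Box not p is F. ✓
t: Box not p is T. ✗
u: Box not p is T. ✗
v: Box not p is T. ✗
w: Box not p is T. ✗
x: Box not p is T. ✗
That's 1 of 6 worlds, so 1/6.

1/6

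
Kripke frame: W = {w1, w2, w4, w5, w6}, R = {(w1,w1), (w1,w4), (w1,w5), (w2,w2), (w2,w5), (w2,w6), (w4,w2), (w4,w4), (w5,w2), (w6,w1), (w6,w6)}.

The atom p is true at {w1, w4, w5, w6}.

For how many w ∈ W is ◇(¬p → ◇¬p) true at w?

5

w1: successors {w1, w4, w5}; ¬p → ◇¬p there: w1:T, w4:T, w5:T. ✓
w2: successors {w2, w5, w6}; ¬p → ◇¬p there: w2:T, w5:T, w6:T. ✓
w4: successors {w2, w4}; ¬p → ◇¬p there: w2:T, w4:T. ✓
w5: successors {w2}; ¬p → ◇¬p there: w2:T. ✓
w6: successors {w1, w6}; ¬p → ◇¬p there: w1:T, w6:T. ✓
Satisfying worlds: {w1, w2, w4, w5, w6}.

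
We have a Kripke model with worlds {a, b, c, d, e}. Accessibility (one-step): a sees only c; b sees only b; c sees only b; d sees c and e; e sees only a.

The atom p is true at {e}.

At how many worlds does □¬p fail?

a: successors {c}; ¬p there: c:T. ✓
b: successors {b}; ¬p there: b:T. ✓
c: successors {b}; ¬p there: b:T. ✓
d: successors {c, e}; ¬p there: c:T, e:F. ✗
e: successors {a}; ¬p there: a:T. ✓
Satisfying worlds: {a, b, c, e}.
So □¬p fails at the other 1 world.

1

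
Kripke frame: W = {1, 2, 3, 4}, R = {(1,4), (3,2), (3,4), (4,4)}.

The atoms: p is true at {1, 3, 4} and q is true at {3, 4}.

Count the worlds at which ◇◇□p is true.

3

1: successors {4}; ◇□p there: 4:T. ✓
2: no successors, so ◇◇□p fails. ✗
3: successors {2, 4}; ◇□p there: 2:F, 4:T. ✓
4: successors {4}; ◇□p there: 4:T. ✓
Satisfying worlds: {1, 3, 4}.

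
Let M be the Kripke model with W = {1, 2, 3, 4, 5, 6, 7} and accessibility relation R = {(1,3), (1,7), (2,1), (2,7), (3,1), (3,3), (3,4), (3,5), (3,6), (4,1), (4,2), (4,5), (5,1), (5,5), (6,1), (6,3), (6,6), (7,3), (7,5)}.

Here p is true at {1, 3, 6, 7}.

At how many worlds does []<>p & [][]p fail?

7

1: []<>p is T, [][]p is F. ✗
2: []<>p is T, [][]p is F. ✗
3: []<>p is T, [][]p is F. ✗
4: []<>p is T, [][]p is F. ✗
5: []<>p is T, [][]p is F. ✗
6: []<>p is T, [][]p is F. ✗
7: []<>p is T, [][]p is F. ✗
Satisfying worlds: ∅.
So []<>p & [][]p fails at the other 7 worlds.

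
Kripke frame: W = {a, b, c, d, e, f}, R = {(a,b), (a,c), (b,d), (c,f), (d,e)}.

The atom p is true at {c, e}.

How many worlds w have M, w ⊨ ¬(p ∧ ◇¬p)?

a: p ∧ ◇¬p is F. ✓
b: p ∧ ◇¬p is F. ✓
c: p ∧ ◇¬p is T. ✗
d: p ∧ ◇¬p is F. ✓
e: p ∧ ◇¬p is F. ✓
f: p ∧ ◇¬p is F. ✓
Satisfying worlds: {a, b, d, e, f}.

5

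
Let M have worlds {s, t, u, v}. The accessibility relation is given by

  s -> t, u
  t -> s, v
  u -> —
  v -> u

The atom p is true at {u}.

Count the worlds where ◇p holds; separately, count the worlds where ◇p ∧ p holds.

For ◇p:
s: successors {t, u}; p there: t:F, u:T. ✓
t: successors {s, v}; p there: s:F, v:F. ✗
u: no successors, so ◇p fails. ✗
v: successors {u}; p there: u:T. ✓
— 2 worlds.
For ◇p ∧ p:
s: ◇p is T, p is F. ✗
t: ◇p is F, p is F. ✗
u: ◇p is F, p is T. ✗
v: ◇p is T, p is F. ✗
— 0 worlds.

2 and 0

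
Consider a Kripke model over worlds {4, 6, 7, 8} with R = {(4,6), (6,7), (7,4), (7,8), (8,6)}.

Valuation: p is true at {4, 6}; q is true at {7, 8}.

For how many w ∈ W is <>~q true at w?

4: successors {6}; ~q there: 6:T. ✓
6: successors {7}; ~q there: 7:F. ✗
7: successors {4, 8}; ~q there: 4:T, 8:F. ✓
8: successors {6}; ~q there: 6:T. ✓
Satisfying worlds: {4, 7, 8}.

3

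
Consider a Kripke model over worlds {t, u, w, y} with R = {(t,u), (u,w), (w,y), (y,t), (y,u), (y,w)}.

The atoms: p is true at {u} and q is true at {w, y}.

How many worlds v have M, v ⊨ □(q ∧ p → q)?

t: successors {u}; q ∧ p → q there: u:T. ✓
u: successors {w}; q ∧ p → q there: w:T. ✓
w: successors {y}; q ∧ p → q there: y:T. ✓
y: successors {t, u, w}; q ∧ p → q there: t:T, u:T, w:T. ✓
Satisfying worlds: {t, u, w, y}.

4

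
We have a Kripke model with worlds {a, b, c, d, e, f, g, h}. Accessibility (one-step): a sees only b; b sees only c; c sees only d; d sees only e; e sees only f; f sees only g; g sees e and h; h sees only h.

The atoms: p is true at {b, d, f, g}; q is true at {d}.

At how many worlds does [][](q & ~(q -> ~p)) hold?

1

a: successors {b}; [](q & ~(q -> ~p)) there: b:F. ✗
b: successors {c}; [](q & ~(q -> ~p)) there: c:T. ✓
c: successors {d}; [](q & ~(q -> ~p)) there: d:F. ✗
d: successors {e}; [](q & ~(q -> ~p)) there: e:F. ✗
e: successors {f}; [](q & ~(q -> ~p)) there: f:F. ✗
f: successors {g}; [](q & ~(q -> ~p)) there: g:F. ✗
g: successors {e, h}; [](q & ~(q -> ~p)) there: e:F, h:F. ✗
h: successors {h}; [](q & ~(q -> ~p)) there: h:F. ✗
Satisfying worlds: {b}.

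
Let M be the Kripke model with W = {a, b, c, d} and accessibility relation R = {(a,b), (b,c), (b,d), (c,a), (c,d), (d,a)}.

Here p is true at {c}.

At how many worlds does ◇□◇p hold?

2

a: successors {b}; □◇p there: b:F. ✗
b: successors {c, d}; □◇p there: c:F, d:F. ✗
c: successors {a, d}; □◇p there: a:T, d:F. ✓
d: successors {a}; □◇p there: a:T. ✓
Satisfying worlds: {c, d}.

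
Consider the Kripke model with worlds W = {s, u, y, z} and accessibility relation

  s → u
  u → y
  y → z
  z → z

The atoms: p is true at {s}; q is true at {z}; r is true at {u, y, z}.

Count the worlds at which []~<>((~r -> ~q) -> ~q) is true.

3

s: successors {u}; ~<>((~r -> ~q) -> ~q) there: u:F. ✗
u: successors {y}; ~<>((~r -> ~q) -> ~q) there: y:T. ✓
y: successors {z}; ~<>((~r -> ~q) -> ~q) there: z:T. ✓
z: successors {z}; ~<>((~r -> ~q) -> ~q) there: z:T. ✓
Satisfying worlds: {u, y, z}.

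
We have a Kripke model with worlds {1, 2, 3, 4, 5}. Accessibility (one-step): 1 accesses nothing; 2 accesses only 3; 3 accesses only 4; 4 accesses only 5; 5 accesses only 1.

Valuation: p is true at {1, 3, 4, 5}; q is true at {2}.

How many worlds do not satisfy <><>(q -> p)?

1: no successors, so <><>(q -> p) fails. ✗
2: successors {3}; <>(q -> p) there: 3:T. ✓
3: successors {4}; <>(q -> p) there: 4:T. ✓
4: successors {5}; <>(q -> p) there: 5:T. ✓
5: successors {1}; <>(q -> p) there: 1:F. ✗
Satisfying worlds: {2, 3, 4}.
So <><>(q -> p) fails at the other 2 worlds.

2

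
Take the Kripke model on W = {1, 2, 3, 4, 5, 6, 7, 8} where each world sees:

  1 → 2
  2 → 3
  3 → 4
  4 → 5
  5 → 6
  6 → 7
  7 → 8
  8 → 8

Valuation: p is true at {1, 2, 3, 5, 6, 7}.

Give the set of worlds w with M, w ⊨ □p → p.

{1, 2, 3, 5, 6, 7, 8}

1: □p is T, p is T. ✓
2: □p is T, p is T. ✓
3: □p is F, p is T. ✓
4: □p is T, p is F. ✗
5: □p is T, p is T. ✓
6: □p is T, p is T. ✓
7: □p is F, p is T. ✓
8: □p is F, p is F. ✓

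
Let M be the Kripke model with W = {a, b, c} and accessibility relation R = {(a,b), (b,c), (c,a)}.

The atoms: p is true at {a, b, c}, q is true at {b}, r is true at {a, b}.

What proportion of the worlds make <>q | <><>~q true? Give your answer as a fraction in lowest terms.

a: <>q is T, <><>~q is T. ✓
b: <>q is F, <><>~q is T. ✓
c: <>q is F, <><>~q is F. ✗
That's 2 of 3 worlds, so 2/3.

2/3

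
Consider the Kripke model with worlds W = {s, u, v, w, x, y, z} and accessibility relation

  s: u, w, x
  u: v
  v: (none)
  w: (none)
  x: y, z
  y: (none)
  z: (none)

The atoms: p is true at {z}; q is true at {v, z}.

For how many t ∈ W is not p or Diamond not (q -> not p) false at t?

1

s: not p is T, Diamond not (q -> not p) is F. ✓
u: not p is T, Diamond not (q -> not p) is F. ✓
v: not p is T, Diamond not (q -> not p) is F. ✓
w: not p is T, Diamond not (q -> not p) is F. ✓
x: not p is T, Diamond not (q -> not p) is T. ✓
y: not p is T, Diamond not (q -> not p) is F. ✓
z: not p is F, Diamond not (q -> not p) is F. ✗
Satisfying worlds: {s, u, v, w, x, y}.
So not p or Diamond not (q -> not p) fails at the other 1 world.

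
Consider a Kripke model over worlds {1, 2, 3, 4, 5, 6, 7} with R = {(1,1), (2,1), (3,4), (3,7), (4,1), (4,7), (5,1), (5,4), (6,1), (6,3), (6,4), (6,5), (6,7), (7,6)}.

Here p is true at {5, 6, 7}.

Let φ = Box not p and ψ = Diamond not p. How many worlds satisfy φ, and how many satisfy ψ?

3 and 6

For Box not p:
1: successors {1}; not p there: 1:T. ✓
2: successors {1}; not p there: 1:T. ✓
3: successors {4, 7}; not p there: 4:T, 7:F. ✗
4: successors {1, 7}; not p there: 1:T, 7:F. ✗
5: successors {1, 4}; not p there: 1:T, 4:T. ✓
6: successors {1, 3, 4, 5, 7}; not p there: 1:T, 3:T, 4:T, 5:F, 7:F. ✗
7: successors {6}; not p there: 6:F. ✗
— 3 worlds.
For Diamond not p:
1: successors {1}; not p there: 1:T. ✓
2: successors {1}; not p there: 1:T. ✓
3: successors {4, 7}; not p there: 4:T, 7:F. ✓
4: successors {1, 7}; not p there: 1:T, 7:F. ✓
5: successors {1, 4}; not p there: 1:T, 4:T. ✓
6: successors {1, 3, 4, 5, 7}; not p there: 1:T, 3:T, 4:T, 5:F, 7:F. ✓
7: successors {6}; not p there: 6:F. ✗
— 6 worlds.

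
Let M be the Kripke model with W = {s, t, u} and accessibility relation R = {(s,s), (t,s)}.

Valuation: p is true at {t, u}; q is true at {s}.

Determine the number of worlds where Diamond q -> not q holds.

s: Diamond q is T, not q is F. ✗
t: Diamond q is T, not q is T. ✓
u: Diamond q is F, not q is T. ✓
Satisfying worlds: {t, u}.

2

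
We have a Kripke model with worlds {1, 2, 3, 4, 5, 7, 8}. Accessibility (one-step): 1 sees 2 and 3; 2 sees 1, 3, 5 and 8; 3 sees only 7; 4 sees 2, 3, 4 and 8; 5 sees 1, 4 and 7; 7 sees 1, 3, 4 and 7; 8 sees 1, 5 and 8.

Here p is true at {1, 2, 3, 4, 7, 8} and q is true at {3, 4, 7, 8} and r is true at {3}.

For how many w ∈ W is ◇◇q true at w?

7

1: successors {2, 3}; ◇q there: 2:T, 3:T. ✓
2: successors {1, 3, 5, 8}; ◇q there: 1:T, 3:T, 5:T, 8:T. ✓
3: successors {7}; ◇q there: 7:T. ✓
4: successors {2, 3, 4, 8}; ◇q there: 2:T, 3:T, 4:T, 8:T. ✓
5: successors {1, 4, 7}; ◇q there: 1:T, 4:T, 7:T. ✓
7: successors {1, 3, 4, 7}; ◇q there: 1:T, 3:T, 4:T, 7:T. ✓
8: successors {1, 5, 8}; ◇q there: 1:T, 5:T, 8:T. ✓
Satisfying worlds: {1, 2, 3, 4, 5, 7, 8}.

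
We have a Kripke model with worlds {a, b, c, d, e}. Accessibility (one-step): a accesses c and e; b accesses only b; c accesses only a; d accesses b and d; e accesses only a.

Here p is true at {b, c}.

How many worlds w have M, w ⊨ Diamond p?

a: successors {c, e}; p there: c:T, e:F. ✓
b: successors {b}; p there: b:T. ✓
c: successors {a}; p there: a:F. ✗
d: successors {b, d}; p there: b:T, d:F. ✓
e: successors {a}; p there: a:F. ✗
Satisfying worlds: {a, b, d}.

3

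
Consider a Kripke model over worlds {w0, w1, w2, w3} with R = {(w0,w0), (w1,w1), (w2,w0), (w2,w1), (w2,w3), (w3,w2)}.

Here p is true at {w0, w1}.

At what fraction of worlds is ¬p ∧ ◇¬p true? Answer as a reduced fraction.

w0: ¬p is F, ◇¬p is F. ✗
w1: ¬p is F, ◇¬p is F. ✗
w2: ¬p is T, ◇¬p is T. ✓
w3: ¬p is T, ◇¬p is T. ✓
That's 2 of 4 worlds, so 2/4 = 1/2.

1/2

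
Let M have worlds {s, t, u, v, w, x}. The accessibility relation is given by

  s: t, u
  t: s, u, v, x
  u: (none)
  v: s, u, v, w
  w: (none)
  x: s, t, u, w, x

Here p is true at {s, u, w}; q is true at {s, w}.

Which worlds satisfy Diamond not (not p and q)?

s: successors {t, u}; not (not p and q) there: t:T, u:T. ✓
t: successors {s, u, v, x}; not (not p and q) there: s:T, u:T, v:T, x:T. ✓
u: no successors, so Diamond not (not p and q) fails. ✗
v: successors {s, u, v, w}; not (not p and q) there: s:T, u:T, v:T, w:T. ✓
w: no successors, so Diamond not (not p and q) fails. ✗
x: successors {s, t, u, w, x}; not (not p and q) there: s:T, t:T, u:T, w:T, x:T. ✓

{s, t, v, x}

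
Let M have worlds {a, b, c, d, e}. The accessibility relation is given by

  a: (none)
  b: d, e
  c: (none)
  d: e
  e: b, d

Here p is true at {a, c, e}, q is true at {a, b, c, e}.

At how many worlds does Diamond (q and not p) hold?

a: no successors, so Diamond (q and not p) fails. ✗
b: successors {d, e}; q and not p there: d:F, e:F. ✗
c: no successors, so Diamond (q and not p) fails. ✗
d: successors {e}; q and not p there: e:F. ✗
e: successors {b, d}; q and not p there: b:T, d:F. ✓
Satisfying worlds: {e}.

1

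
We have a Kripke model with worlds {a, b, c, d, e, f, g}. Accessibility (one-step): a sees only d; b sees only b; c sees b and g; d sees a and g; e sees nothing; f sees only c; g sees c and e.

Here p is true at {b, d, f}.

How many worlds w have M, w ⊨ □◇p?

a: successors {d}; ◇p there: d:F. ✗
b: successors {b}; ◇p there: b:T. ✓
c: successors {b, g}; ◇p there: b:T, g:F. ✗
d: successors {a, g}; ◇p there: a:T, g:F. ✗
e: no successors, so □◇p holds vacuously. ✓
f: successors {c}; ◇p there: c:T. ✓
g: successors {c, e}; ◇p there: c:T, e:F. ✗
Satisfying worlds: {b, e, f}.

3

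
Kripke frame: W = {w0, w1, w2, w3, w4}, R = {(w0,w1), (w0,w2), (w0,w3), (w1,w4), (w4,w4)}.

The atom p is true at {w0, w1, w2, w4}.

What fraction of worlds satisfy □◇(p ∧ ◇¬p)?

2/5

w0: successors {w1, w2, w3}; ◇(p ∧ ◇¬p) there: w1:F, w2:F, w3:F. ✗
w1: successors {w4}; ◇(p ∧ ◇¬p) there: w4:F. ✗
w2: no successors, so □◇(p ∧ ◇¬p) holds vacuously. ✓
w3: no successors, so □◇(p ∧ ◇¬p) holds vacuously. ✓
w4: successors {w4}; ◇(p ∧ ◇¬p) there: w4:F. ✗
That's 2 of 5 worlds, so 2/5.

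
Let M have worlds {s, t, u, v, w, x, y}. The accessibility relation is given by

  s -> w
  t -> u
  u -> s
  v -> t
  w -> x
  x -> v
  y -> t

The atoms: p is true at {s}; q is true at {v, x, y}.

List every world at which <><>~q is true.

s: successors {w}; <>~q there: w:F. ✗
t: successors {u}; <>~q there: u:T. ✓
u: successors {s}; <>~q there: s:T. ✓
v: successors {t}; <>~q there: t:T. ✓
w: successors {x}; <>~q there: x:F. ✗
x: successors {v}; <>~q there: v:T. ✓
y: successors {t}; <>~q there: t:T. ✓

{t, u, v, x, y}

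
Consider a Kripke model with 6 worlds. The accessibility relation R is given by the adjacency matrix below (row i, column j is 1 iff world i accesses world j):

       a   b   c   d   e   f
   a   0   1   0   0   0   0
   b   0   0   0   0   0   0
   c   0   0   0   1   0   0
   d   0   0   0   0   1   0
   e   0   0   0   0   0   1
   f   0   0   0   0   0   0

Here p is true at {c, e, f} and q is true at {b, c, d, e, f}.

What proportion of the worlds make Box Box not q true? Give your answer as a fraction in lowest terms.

2/3

a: successors {b}; Box not q there: b:T. ✓
b: no successors, so Box Box not q holds vacuously. ✓
c: successors {d}; Box not q there: d:F. ✗
d: successors {e}; Box not q there: e:F. ✗
e: successors {f}; Box not q there: f:T. ✓
f: no successors, so Box Box not q holds vacuously. ✓
That's 4 of 6 worlds, so 4/6 = 2/3.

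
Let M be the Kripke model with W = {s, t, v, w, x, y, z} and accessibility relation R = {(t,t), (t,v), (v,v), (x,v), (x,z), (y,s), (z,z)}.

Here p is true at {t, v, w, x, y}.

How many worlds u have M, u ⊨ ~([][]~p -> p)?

s: [][]~p -> p is F. ✓
t: [][]~p -> p is T. ✗
v: [][]~p -> p is T. ✗
w: [][]~p -> p is T. ✗
x: [][]~p -> p is T. ✗
y: [][]~p -> p is T. ✗
z: [][]~p -> p is F. ✓
Satisfying worlds: {s, z}.

2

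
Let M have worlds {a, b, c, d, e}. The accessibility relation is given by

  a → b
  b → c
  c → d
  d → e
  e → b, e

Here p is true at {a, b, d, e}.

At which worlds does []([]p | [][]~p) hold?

{b, c, d}

a: successors {b}; []p | [][]~p there: b:F. ✗
b: successors {c}; []p | [][]~p there: c:T. ✓
c: successors {d}; []p | [][]~p there: d:T. ✓
d: successors {e}; []p | [][]~p there: e:T. ✓
e: successors {b, e}; []p | [][]~p there: b:F, e:T. ✗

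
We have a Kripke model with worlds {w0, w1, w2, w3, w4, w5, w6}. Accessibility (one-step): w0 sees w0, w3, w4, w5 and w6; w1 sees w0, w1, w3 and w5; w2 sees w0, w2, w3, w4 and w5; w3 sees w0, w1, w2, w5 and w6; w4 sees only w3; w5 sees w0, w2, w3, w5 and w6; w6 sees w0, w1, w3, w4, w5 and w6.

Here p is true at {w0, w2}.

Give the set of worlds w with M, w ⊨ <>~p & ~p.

w0: <>~p is T, ~p is F. ✗
w1: <>~p is T, ~p is T. ✓
w2: <>~p is T, ~p is F. ✗
w3: <>~p is T, ~p is T. ✓
w4: <>~p is T, ~p is T. ✓
w5: <>~p is T, ~p is T. ✓
w6: <>~p is T, ~p is T. ✓

{w1, w3, w4, w5, w6}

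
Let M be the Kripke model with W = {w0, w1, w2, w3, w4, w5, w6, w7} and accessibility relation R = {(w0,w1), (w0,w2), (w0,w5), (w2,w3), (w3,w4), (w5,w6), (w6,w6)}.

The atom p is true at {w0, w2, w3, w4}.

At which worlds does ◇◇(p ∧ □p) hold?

{w0, w2}

w0: successors {w1, w2, w5}; ◇(p ∧ □p) there: w1:F, w2:T, w5:F. ✓
w1: no successors, so ◇◇(p ∧ □p) fails. ✗
w2: successors {w3}; ◇(p ∧ □p) there: w3:T. ✓
w3: successors {w4}; ◇(p ∧ □p) there: w4:F. ✗
w4: no successors, so ◇◇(p ∧ □p) fails. ✗
w5: successors {w6}; ◇(p ∧ □p) there: w6:F. ✗
w6: successors {w6}; ◇(p ∧ □p) there: w6:F. ✗
w7: no successors, so ◇◇(p ∧ □p) fails. ✗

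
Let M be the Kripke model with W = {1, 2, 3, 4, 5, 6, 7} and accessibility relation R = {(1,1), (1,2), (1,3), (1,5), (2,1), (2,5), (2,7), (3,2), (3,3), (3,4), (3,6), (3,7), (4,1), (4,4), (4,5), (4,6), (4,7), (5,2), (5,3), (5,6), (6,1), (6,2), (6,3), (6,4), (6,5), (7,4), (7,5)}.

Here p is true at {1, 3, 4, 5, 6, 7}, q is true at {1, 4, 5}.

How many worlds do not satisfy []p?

4

1: successors {1, 2, 3, 5}; p there: 1:T, 2:F, 3:T, 5:T. ✗
2: successors {1, 5, 7}; p there: 1:T, 5:T, 7:T. ✓
3: successors {2, 3, 4, 6, 7}; p there: 2:F, 3:T, 4:T, 6:T, 7:T. ✗
4: successors {1, 4, 5, 6, 7}; p there: 1:T, 4:T, 5:T, 6:T, 7:T. ✓
5: successors {2, 3, 6}; p there: 2:F, 3:T, 6:T. ✗
6: successors {1, 2, 3, 4, 5}; p there: 1:T, 2:F, 3:T, 4:T, 5:T. ✗
7: successors {4, 5}; p there: 4:T, 5:T. ✓
Satisfying worlds: {2, 4, 7}.
So []p fails at the other 4 worlds.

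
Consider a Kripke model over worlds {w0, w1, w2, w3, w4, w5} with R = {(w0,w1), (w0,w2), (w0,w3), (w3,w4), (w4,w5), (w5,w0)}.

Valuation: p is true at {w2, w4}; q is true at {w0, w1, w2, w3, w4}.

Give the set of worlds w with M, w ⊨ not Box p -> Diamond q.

w0: not Box p is T, Diamond q is T. ✓
w1: not Box p is F, Diamond q is F. ✓
w2: not Box p is F, Diamond q is F. ✓
w3: not Box p is F, Diamond q is T. ✓
w4: not Box p is T, Diamond q is F. ✗
w5: not Box p is T, Diamond q is T. ✓

{w0, w1, w2, w3, w5}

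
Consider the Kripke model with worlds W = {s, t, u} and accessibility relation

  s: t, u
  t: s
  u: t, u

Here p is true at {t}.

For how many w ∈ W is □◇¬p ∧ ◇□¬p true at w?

s: □◇¬p is T, ◇□¬p is T. ✓
t: □◇¬p is T, ◇□¬p is F. ✗
u: □◇¬p is T, ◇□¬p is T. ✓
Satisfying worlds: {s, u}.

2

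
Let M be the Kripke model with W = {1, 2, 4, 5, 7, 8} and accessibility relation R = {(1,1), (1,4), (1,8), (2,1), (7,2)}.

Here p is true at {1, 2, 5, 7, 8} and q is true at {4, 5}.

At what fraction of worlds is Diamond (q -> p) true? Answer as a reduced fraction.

1/2

1: successors {1, 4, 8}; q -> p there: 1:T, 4:F, 8:T. ✓
2: successors {1}; q -> p there: 1:T. ✓
4: no successors, so Diamond (q -> p) fails. ✗
5: no successors, so Diamond (q -> p) fails. ✗
7: successors {2}; q -> p there: 2:T. ✓
8: no successors, so Diamond (q -> p) fails. ✗
That's 3 of 6 worlds, so 3/6 = 1/2.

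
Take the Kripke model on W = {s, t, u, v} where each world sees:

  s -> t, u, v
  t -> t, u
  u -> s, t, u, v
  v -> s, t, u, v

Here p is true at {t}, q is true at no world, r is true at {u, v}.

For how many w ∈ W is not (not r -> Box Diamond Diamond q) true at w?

s: not r -> Box Diamond Diamond q is F. ✓
t: not r -> Box Diamond Diamond q is F. ✓
u: not r -> Box Diamond Diamond q is T. ✗
v: not r -> Box Diamond Diamond q is T. ✗
Satisfying worlds: {s, t}.

2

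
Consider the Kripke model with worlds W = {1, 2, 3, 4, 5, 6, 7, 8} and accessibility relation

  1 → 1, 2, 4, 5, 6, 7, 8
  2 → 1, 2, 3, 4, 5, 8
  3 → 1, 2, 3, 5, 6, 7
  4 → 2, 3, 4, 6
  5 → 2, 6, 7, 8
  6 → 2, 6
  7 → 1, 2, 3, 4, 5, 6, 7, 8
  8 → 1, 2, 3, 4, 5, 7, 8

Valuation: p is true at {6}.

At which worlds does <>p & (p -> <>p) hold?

1: <>p is T, p -> <>p is T. ✓
2: <>p is F, p -> <>p is T. ✗
3: <>p is T, p -> <>p is T. ✓
4: <>p is T, p -> <>p is T. ✓
5: <>p is T, p -> <>p is T. ✓
6: <>p is T, p -> <>p is T. ✓
7: <>p is T, p -> <>p is T. ✓
8: <>p is F, p -> <>p is T. ✗

{1, 3, 4, 5, 6, 7}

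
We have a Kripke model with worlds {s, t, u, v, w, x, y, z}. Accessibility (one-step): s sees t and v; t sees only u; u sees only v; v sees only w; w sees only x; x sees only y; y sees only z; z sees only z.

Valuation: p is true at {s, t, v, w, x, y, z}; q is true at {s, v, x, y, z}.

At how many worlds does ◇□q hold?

6

s: successors {t, v}; □q there: t:F, v:F. ✗
t: successors {u}; □q there: u:T. ✓
u: successors {v}; □q there: v:F. ✗
v: successors {w}; □q there: w:T. ✓
w: successors {x}; □q there: x:T. ✓
x: successors {y}; □q there: y:T. ✓
y: successors {z}; □q there: z:T. ✓
z: successors {z}; □q there: z:T. ✓
Satisfying worlds: {t, v, w, x, y, z}.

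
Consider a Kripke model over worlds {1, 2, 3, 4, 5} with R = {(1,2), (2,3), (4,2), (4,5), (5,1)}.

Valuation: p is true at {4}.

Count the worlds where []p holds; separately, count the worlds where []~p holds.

1 and 5

For []p:
1: successors {2}; p there: 2:F. ✗
2: successors {3}; p there: 3:F. ✗
3: no successors, so []p holds vacuously. ✓
4: successors {2, 5}; p there: 2:F, 5:F. ✗
5: successors {1}; p there: 1:F. ✗
— 1 world.
For []~p:
1: successors {2}; ~p there: 2:T. ✓
2: successors {3}; ~p there: 3:T. ✓
3: no successors, so []~p holds vacuously. ✓
4: successors {2, 5}; ~p there: 2:T, 5:T. ✓
5: successors {1}; ~p there: 1:T. ✓
— 5 worlds.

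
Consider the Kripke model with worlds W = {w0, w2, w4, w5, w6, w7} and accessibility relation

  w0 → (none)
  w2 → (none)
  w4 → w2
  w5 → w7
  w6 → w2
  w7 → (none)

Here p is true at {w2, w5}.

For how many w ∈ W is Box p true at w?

5

w0: no successors, so Box p holds vacuously. ✓
w2: no successors, so Box p holds vacuously. ✓
w4: successors {w2}; p there: w2:T. ✓
w5: successors {w7}; p there: w7:F. ✗
w6: successors {w2}; p there: w2:T. ✓
w7: no successors, so Box p holds vacuously. ✓
Satisfying worlds: {w0, w2, w4, w6, w7}.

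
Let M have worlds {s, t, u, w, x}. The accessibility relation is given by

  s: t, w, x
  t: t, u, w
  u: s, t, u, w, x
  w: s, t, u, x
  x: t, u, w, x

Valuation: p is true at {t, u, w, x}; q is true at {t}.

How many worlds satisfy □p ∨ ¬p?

3

s: □p is T, ¬p is T. ✓
t: □p is T, ¬p is F. ✓
u: □p is F, ¬p is F. ✗
w: □p is F, ¬p is F. ✗
x: □p is T, ¬p is F. ✓
Satisfying worlds: {s, t, x}.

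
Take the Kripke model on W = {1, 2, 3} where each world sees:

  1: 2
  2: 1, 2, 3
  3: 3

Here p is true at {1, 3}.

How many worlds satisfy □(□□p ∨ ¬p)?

1: successors {2}; □□p ∨ ¬p there: 2:T. ✓
2: successors {1, 2, 3}; □□p ∨ ¬p there: 1:F, 2:T, 3:T. ✗
3: successors {3}; □□p ∨ ¬p there: 3:T. ✓
Satisfying worlds: {1, 3}.

2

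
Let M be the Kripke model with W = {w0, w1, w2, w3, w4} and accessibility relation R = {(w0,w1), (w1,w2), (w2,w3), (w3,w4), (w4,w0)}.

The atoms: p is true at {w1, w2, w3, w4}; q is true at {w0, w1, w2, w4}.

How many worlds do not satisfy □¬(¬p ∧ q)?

w0: successors {w1}; ¬(¬p ∧ q) there: w1:T. ✓
w1: successors {w2}; ¬(¬p ∧ q) there: w2:T. ✓
w2: successors {w3}; ¬(¬p ∧ q) there: w3:T. ✓
w3: successors {w4}; ¬(¬p ∧ q) there: w4:T. ✓
w4: successors {w0}; ¬(¬p ∧ q) there: w0:F. ✗
Satisfying worlds: {w0, w1, w2, w3}.
So □¬(¬p ∧ q) fails at the other 1 world.

1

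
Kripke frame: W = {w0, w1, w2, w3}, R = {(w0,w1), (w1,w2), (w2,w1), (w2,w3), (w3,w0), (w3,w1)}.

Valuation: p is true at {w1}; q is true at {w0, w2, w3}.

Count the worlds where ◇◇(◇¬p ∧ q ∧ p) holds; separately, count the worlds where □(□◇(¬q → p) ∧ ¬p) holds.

0 and 1

For ◇◇(◇¬p ∧ q ∧ p):
w0: successors {w1}; ◇(◇¬p ∧ q ∧ p) there: w1:F. ✗
w1: successors {w2}; ◇(◇¬p ∧ q ∧ p) there: w2:F. ✗
w2: successors {w1, w3}; ◇(◇¬p ∧ q ∧ p) there: w1:F, w3:F. ✗
w3: successors {w0, w1}; ◇(◇¬p ∧ q ∧ p) there: w0:F, w1:F. ✗
— 0 worlds.
For □(□◇(¬q → p) ∧ ¬p):
w0: successors {w1}; □◇(¬q → p) ∧ ¬p there: w1:F. ✗
w1: successors {w2}; □◇(¬q → p) ∧ ¬p there: w2:T. ✓
w2: successors {w1, w3}; □◇(¬q → p) ∧ ¬p there: w1:F, w3:T. ✗
w3: successors {w0, w1}; □◇(¬q → p) ∧ ¬p there: w0:T, w1:F. ✗
— 1 world.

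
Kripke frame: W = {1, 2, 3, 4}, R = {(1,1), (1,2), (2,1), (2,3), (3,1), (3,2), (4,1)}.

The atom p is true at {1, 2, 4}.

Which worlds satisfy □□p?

1: successors {1, 2}; □p there: 1:T, 2:F. ✗
2: successors {1, 3}; □p there: 1:T, 3:T. ✓
3: successors {1, 2}; □p there: 1:T, 2:F. ✗
4: successors {1}; □p there: 1:T. ✓

{2, 4}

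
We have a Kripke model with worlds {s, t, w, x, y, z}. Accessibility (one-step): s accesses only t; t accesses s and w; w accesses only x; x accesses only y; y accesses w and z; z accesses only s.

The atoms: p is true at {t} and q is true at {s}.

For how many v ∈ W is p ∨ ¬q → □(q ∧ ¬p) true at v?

s: p ∨ ¬q is F, □(q ∧ ¬p) is F. ✓
t: p ∨ ¬q is T, □(q ∧ ¬p) is F. ✗
w: p ∨ ¬q is T, □(q ∧ ¬p) is F. ✗
x: p ∨ ¬q is T, □(q ∧ ¬p) is F. ✗
y: p ∨ ¬q is T, □(q ∧ ¬p) is F. ✗
z: p ∨ ¬q is T, □(q ∧ ¬p) is T. ✓
Satisfying worlds: {s, z}.

2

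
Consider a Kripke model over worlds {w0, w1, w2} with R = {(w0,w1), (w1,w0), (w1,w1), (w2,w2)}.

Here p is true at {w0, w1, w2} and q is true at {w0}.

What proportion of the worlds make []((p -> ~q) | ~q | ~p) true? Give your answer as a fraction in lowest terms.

w0: successors {w1}; (p -> ~q) | ~q | ~p there: w1:T. ✓
w1: successors {w0, w1}; (p -> ~q) | ~q | ~p there: w0:F, w1:T. ✗
w2: successors {w2}; (p -> ~q) | ~q | ~p there: w2:T. ✓
That's 2 of 3 worlds, so 2/3.

2/3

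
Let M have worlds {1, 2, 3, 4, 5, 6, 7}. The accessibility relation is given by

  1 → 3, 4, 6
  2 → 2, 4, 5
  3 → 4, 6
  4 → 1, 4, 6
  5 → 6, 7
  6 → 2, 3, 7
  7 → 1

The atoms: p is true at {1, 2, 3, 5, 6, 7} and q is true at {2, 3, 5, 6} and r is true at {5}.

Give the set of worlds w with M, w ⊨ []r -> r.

{1, 2, 3, 4, 5, 6, 7}

1: []r is F, r is F. ✓
2: []r is F, r is F. ✓
3: []r is F, r is F. ✓
4: []r is F, r is F. ✓
5: []r is F, r is T. ✓
6: []r is F, r is F. ✓
7: []r is F, r is F. ✓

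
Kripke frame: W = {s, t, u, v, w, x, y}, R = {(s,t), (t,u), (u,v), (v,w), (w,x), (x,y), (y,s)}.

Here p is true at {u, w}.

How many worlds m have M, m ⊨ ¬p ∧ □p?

2

s: ¬p is T, □p is F. ✗
t: ¬p is T, □p is T. ✓
u: ¬p is F, □p is F. ✗
v: ¬p is T, □p is T. ✓
w: ¬p is F, □p is F. ✗
x: ¬p is T, □p is F. ✗
y: ¬p is T, □p is F. ✗
Satisfying worlds: {t, v}.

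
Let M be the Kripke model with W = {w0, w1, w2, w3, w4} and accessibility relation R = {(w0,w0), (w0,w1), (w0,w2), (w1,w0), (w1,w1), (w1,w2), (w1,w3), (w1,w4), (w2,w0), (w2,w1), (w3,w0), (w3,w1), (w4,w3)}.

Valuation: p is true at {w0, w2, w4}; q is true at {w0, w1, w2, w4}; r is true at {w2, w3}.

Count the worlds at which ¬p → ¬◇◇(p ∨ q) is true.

w0: ¬p is F, ¬◇◇(p ∨ q) is F. ✓
w1: ¬p is T, ¬◇◇(p ∨ q) is F. ✗
w2: ¬p is F, ¬◇◇(p ∨ q) is F. ✓
w3: ¬p is T, ¬◇◇(p ∨ q) is F. ✗
w4: ¬p is F, ¬◇◇(p ∨ q) is F. ✓
Satisfying worlds: {w0, w2, w4}.

3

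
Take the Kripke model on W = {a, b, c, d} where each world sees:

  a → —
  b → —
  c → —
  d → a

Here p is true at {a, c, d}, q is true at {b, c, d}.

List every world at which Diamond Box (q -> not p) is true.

{d}

a: no successors, so Diamond Box (q -> not p) fails. ✗
b: no successors, so Diamond Box (q -> not p) fails. ✗
c: no successors, so Diamond Box (q -> not p) fails. ✗
d: successors {a}; Box (q -> not p) there: a:T. ✓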